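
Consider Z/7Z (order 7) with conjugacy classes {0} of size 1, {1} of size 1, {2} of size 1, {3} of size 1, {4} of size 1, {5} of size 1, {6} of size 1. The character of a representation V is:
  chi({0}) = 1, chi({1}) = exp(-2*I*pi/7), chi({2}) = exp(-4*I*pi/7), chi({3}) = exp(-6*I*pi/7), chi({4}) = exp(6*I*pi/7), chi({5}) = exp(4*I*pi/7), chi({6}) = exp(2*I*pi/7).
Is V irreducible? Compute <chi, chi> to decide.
Irreducible: <chi, chi> = 1.

Argument: <chi, chi> = (1/|G|) sum_C |C| * |chi(C)|^2 = (1/7)[1*|1|^2 + 1*|exp(-2*I*pi/7)|^2 + 1*|exp(-4*I*pi/7)|^2 + 1*|exp(-6*I*pi/7)|^2 + 1*|exp(6*I*pi/7)|^2 + 1*|exp(4*I*pi/7)|^2 + 1*|exp(2*I*pi/7)|^2]
  = (1/7)[(1) + (1) + (1) + (1) + (1) + (1) + (1)] = 7/7 = 1.
(Exp terms are combined using exp(i*s)*conj(exp(i*t)) = exp(i*(s-t)), and sums of them are collapsed using the identity that for every m > 1 the m distinct m-th roots of unity sum to 0, e.g. 1 + exp(2*I*pi/3) + exp(-2*I*pi/3) = 0.)
A character is irreducible iff <chi, chi> = 1, so this representation is irreducible.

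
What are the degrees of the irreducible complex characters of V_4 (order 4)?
Dimensions: 1, 1, 1, 1

Why: There are 4 irreducibles (= number of conjugacy classes). Their dimensions d_i satisfy sum d_i^2 = |G| = 4: 1 + 1 + 1 + 1 = 4.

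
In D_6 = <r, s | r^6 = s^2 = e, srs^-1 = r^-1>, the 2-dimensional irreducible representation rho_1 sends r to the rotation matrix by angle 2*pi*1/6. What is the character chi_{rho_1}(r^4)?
chi_{rho_1}(r^4) = 2*cos(2*pi*1*4/6) = -1

Derivation: rho_1(r^4) is rotation by angle 2*pi*1*4/6, whose trace is 2*cos(2*pi*1*4/6) = -1.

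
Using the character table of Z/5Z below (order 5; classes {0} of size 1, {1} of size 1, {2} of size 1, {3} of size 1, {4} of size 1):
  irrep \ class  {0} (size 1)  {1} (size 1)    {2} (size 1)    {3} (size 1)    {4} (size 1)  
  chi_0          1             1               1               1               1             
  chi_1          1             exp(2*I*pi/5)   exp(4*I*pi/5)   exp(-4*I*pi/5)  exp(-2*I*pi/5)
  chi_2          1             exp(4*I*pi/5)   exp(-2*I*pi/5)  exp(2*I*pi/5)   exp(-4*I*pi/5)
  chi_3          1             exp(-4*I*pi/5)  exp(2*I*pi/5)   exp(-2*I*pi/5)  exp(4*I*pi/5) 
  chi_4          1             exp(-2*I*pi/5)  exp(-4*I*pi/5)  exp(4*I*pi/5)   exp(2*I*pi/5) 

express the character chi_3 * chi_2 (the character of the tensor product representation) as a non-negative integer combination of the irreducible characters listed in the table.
chi_3 tensor chi_2 = chi_0 (all other irreducibles have multiplicity 0).

Why: The character of a tensor product is the pointwise product (chi_3 * chi_2)(C) = chi_3(C) * chi_2(C):
  {0}: (1)*(1), {1}: (exp(-4*I*pi/5))*(exp(4*I*pi/5)), {2}: (exp(2*I*pi/5))*(exp(-2*I*pi/5)), {3}: (exp(-2*I*pi/5))*(exp(2*I*pi/5)), {4}: (exp(4*I*pi/5))*(exp(-4*I*pi/5))
so (chi_3 * chi_2) takes values
  {0} -> 1, {1} -> 1, {2} -> 1, {3} -> 1, {4} -> 1.
Now take the inner product of this character with each irreducible chi from the table, <chi_3*chi_2, chi> = (1/5) sum_C |C| (chi_3*chi_2)(C) conj(chi(C)):
  <chi_3*chi_2, chi_0> = (1/5)[1*(1)*conj(1) + 1*(1)*conj(1) + 1*(1)*conj(1) + 1*(1)*conj(1) + 1*(1)*conj(1)]
      = (1/5)[(1) + (1) + (1) + (1) + (1)] = 5/5 = 1
  <chi_3*chi_2, chi_1> = (1/5)[1*(1)*conj(1) + 1*(1)*conj(exp(2*I*pi/5)) + 1*(1)*conj(exp(4*I*pi/5)) + 1*(1)*conj(exp(-4*I*pi/5)) + 1*(1)*conj(exp(-2*I*pi/5))]
      = (1/5)[(1) + (exp(-2*I*pi/5)) + (exp(-4*I*pi/5)) + (exp(4*I*pi/5)) + (exp(2*I*pi/5))] = 0/5 = 0
  <chi_3*chi_2, chi_2> = (1/5)[1*(1)*conj(1) + 1*(1)*conj(exp(4*I*pi/5)) + 1*(1)*conj(exp(-2*I*pi/5)) + 1*(1)*conj(exp(2*I*pi/5)) + 1*(1)*conj(exp(-4*I*pi/5))]
      = (1/5)[(1) + (exp(-4*I*pi/5)) + (exp(2*I*pi/5)) + (exp(-2*I*pi/5)) + (exp(4*I*pi/5))] = 0/5 = 0
  <chi_3*chi_2, chi_3> = (1/5)[1*(1)*conj(1) + 1*(1)*conj(exp(-4*I*pi/5)) + 1*(1)*conj(exp(2*I*pi/5)) + 1*(1)*conj(exp(-2*I*pi/5)) + 1*(1)*conj(exp(4*I*pi/5))]
      = (1/5)[(1) + (exp(4*I*pi/5)) + (exp(-2*I*pi/5)) + (exp(2*I*pi/5)) + (exp(-4*I*pi/5))] = 0/5 = 0
  <chi_3*chi_2, chi_4> = (1/5)[1*(1)*conj(1) + 1*(1)*conj(exp(-2*I*pi/5)) + 1*(1)*conj(exp(-4*I*pi/5)) + 1*(1)*conj(exp(4*I*pi/5)) + 1*(1)*conj(exp(2*I*pi/5))]
      = (1/5)[(1) + (exp(2*I*pi/5)) + (exp(4*I*pi/5)) + (exp(-4*I*pi/5)) + (exp(-2*I*pi/5))] = 0/5 = 0
(Exp terms are combined using exp(i*s)*conj(exp(i*t)) = exp(i*(s-t)), and sums of them are collapsed using the identity that for every m > 1 the m distinct m-th roots of unity sum to 0, e.g. 1 + exp(2*I*pi/3) + exp(-2*I*pi/3) = 0.)
Hence the multiplicities are chi_0: 1. Dimension check: dim(chi_3)*dim(chi_2) = 1*1 = 1 and sum (mult * dim) = 1*1 = 1.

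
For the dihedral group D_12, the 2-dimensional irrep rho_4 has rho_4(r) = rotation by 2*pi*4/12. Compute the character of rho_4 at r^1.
chi_{rho_4}(r^1) = 2*cos(2*pi*4*1/12) = -1

Proof sketch: rho_4(r^1) is rotation by angle 2*pi*4*1/12, whose trace is 2*cos(2*pi*4*1/12) = -1.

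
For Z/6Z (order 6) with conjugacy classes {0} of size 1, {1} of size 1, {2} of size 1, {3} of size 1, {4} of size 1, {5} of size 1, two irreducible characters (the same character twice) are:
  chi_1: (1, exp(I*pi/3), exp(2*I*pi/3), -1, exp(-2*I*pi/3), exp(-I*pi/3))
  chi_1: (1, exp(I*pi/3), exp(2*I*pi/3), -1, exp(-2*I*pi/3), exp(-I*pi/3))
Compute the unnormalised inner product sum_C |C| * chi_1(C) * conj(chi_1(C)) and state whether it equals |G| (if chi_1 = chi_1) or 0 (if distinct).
Sum = 6 = |G| = 6; so <chi_1, chi_1> = 1 (norm-1 confirms irreducibility).

Why: Compute term by term over conjugacy classes (|C| * chi_1(C) * conj(chi_1(C))):
  1*(1)*conj(1) + 1*(exp(I*pi/3))*conj(exp(I*pi/3)) + 1*(exp(2*I*pi/3))*conj(exp(2*I*pi/3)) + 1*(-1)*conj(-1) + 1*(exp(-2*I*pi/3))*conj(exp(-2*I*pi/3)) + 1*(exp(-I*pi/3))*conj(exp(-I*pi/3))
  = (1) + (1) + (1) + (1) + (1) + (1)
  = 6.
(Exp terms are combined using exp(i*s)*conj(exp(i*t)) = exp(i*(s-t)), and sums of them are collapsed using the identity that for every m > 1 the m distinct m-th roots of unity sum to 0, e.g. 1 + exp(2*I*pi/3) + exp(-2*I*pi/3) = 0.)
Dividing by |G| = 6 gives 6/6 = 1, matching the row-orthogonality relation <chi_1, chi_1> = [chi_1 = chi_1].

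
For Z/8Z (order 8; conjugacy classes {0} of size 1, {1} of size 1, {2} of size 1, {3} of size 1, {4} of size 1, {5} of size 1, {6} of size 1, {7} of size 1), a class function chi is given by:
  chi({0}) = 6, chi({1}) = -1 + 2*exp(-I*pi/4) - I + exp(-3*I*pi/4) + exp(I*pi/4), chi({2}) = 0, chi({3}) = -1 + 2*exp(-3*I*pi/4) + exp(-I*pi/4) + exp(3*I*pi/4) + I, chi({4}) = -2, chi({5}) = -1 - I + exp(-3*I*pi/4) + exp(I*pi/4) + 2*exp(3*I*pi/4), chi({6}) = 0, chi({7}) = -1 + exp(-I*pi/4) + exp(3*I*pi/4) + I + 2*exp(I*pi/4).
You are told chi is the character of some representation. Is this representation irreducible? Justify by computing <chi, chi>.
Not irreducible (reducible): <chi, chi> = 8 > 1.

Proof sketch: <chi, chi> = (1/|G|) sum_C |C| * |chi(C)|^2 = (1/8)[1*|6|^2 + 1*|-1 + 2*exp(-I*pi/4) - I + exp(-3*I*pi/4) + exp(I*pi/4)|^2 + 1*|0|^2 + 1*|-1 + 2*exp(-3*I*pi/4) + exp(-I*pi/4) + exp(3*I*pi/4) + I|^2 + 1*|-2|^2 + 1*|-1 - I + exp(-3*I*pi/4) + exp(I*pi/4) + 2*exp(3*I*pi/4)|^2 + 1*|0|^2 + 1*|-1 + exp(-I*pi/4) + exp(3*I*pi/4) + I + 2*exp(I*pi/4)|^2]
  = (1/8)[(36) + (6) + (0) + (6) + (4) + (6) + (0) + (6)] = 64/8 = 8.
(Exp terms are combined using exp(i*s)*conj(exp(i*t)) = exp(i*(s-t)), and sums of them are collapsed using the identity that for every m > 1 the m distinct m-th roots of unity sum to 0, e.g. 1 + exp(2*I*pi/3) + exp(-2*I*pi/3) = 0.)
A character is irreducible iff <chi, chi> = 1, so this representation is reducible.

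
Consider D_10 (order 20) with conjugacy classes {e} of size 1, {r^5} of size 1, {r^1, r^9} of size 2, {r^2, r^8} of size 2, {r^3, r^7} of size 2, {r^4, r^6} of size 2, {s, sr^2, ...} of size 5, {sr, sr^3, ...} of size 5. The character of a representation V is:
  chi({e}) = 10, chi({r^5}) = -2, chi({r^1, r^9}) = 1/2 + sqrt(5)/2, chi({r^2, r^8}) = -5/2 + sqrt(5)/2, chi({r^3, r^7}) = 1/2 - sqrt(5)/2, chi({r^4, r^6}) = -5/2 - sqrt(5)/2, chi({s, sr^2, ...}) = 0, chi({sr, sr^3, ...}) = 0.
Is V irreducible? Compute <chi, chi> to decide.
Not irreducible (reducible): <chi, chi> = 7 > 1.

Details: <chi, chi> = (1/|G|) sum_C |C| * |chi(C)|^2 = (1/20)[1*|10|^2 + 1*|-2|^2 + 2*|1/2 + sqrt(5)/2|^2 + 2*|-5/2 + sqrt(5)/2|^2 + 2*|1/2 - sqrt(5)/2|^2 + 2*|-5/2 - sqrt(5)/2|^2 + 5*|0|^2 + 5*|0|^2]
  = (1/20)[(100) + (4) + (sqrt(5) + 3) + (15 - 5*sqrt(5)) + (3 - sqrt(5)) + (5*sqrt(5) + 15) + (0) + (0)] = 140/20 = 7.
A character is irreducible iff <chi, chi> = 1, so this representation is reducible.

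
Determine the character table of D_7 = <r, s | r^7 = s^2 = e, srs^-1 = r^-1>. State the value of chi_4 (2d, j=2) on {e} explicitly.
Conjugacy classes: {e} of size 1, {r^1, r^6} of size 2, {r^2, r^5} of size 2, {r^3, r^4} of size 2, {s, sr, ..., sr^6} of size 7.
Character table:
  irrep \ class              {e} (size 1)  {r^1, r^6} (size 2)  {r^2, r^5} (size 2)  {r^3, r^4} (size 2)  {s, sr, ..., sr^6} (size 7)
  chi_1 (triv)               1             1                    1                    1                    1                          
  chi_2 (sign: r->1, s->-1)  1             1                    1                    1                    -1                         
  chi_3 (2d, j=1)            2             2*cos(2*pi/7)        -2*cos(3*pi/7)       -2*cos(pi/7)         0                          
  chi_4 (2d, j=2)            2             -2*cos(3*pi/7)       -2*cos(pi/7)         2*cos(2*pi/7)        0                          
  chi_5 (2d, j=3)            2             -2*cos(pi/7)         2*cos(2*pi/7)        -2*cos(3*pi/7)       0                          

Spot check: chi_4 (2d, j=2) on {e} = 2.

Why: D_7 has order 2*7 = 14 with 5 conjugacy classes, hence 5 irreducibles. Sum of squared dims 1 + 1 + 4 + 4 + 4 = 14 = |G|. Linear characters come from the abelianisation; the 2-dimensional irreps have character r^k -> 2*cos(2*pi*j*k/7), reflections -> 0.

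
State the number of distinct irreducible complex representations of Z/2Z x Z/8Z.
16

The number of irreducible complex representations of a finite group equals its number of conjugacy classes. Z/2Z x Z/8Z is abelian of order 16, so every element is its own conjugacy class: 16 classes, so Z/2Z x Z/8Z (order 16) has exactly 16 irreducible complex representations.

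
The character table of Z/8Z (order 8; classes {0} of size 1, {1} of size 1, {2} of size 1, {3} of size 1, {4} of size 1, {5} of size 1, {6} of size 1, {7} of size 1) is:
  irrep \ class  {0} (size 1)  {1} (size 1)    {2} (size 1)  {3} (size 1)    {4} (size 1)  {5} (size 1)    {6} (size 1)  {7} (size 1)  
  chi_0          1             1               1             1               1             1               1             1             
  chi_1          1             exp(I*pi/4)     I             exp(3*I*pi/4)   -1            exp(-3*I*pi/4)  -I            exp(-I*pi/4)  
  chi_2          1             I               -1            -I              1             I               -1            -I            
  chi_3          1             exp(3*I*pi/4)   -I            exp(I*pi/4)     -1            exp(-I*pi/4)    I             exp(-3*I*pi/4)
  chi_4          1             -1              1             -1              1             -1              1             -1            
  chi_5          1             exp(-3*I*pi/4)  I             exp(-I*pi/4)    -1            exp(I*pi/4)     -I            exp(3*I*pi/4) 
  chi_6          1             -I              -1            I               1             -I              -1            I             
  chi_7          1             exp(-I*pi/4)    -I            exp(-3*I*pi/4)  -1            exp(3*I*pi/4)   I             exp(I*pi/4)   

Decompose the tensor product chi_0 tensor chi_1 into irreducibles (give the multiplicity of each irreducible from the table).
chi_0 tensor chi_1 = chi_1 (all other irreducibles have multiplicity 0).

Working: The character of a tensor product is the pointwise product (chi_0 * chi_1)(C) = chi_0(C) * chi_1(C):
  {0}: (1)*(1), {1}: (1)*(exp(I*pi/4)), {2}: (1)*(I), {3}: (1)*(exp(3*I*pi/4)), {4}: (1)*(-1), {5}: (1)*(exp(-3*I*pi/4)), {6}: (1)*(-I), {7}: (1)*(exp(-I*pi/4))
so (chi_0 * chi_1) takes values
  {0} -> 1, {1} -> exp(I*pi/4), {2} -> I, {3} -> exp(3*I*pi/4), {4} -> -1, {5} -> exp(-3*I*pi/4), {6} -> -I, {7} -> exp(-I*pi/4).
Now take the inner product of this character with each irreducible chi from the table, <chi_0*chi_1, chi> = (1/8) sum_C |C| (chi_0*chi_1)(C) conj(chi(C)):
  <chi_0*chi_1, chi_0> = (1/8)[1*(1)*conj(1) + 1*(exp(I*pi/4))*conj(1) + 1*(I)*conj(1) + 1*(exp(3*I*pi/4))*conj(1) + 1*(-1)*conj(1) + 1*(exp(-3*I*pi/4))*conj(1) + 1*(-I)*conj(1) + 1*(exp(-I*pi/4))*conj(1)]
      = (1/8)[(1) + (exp(I*pi/4)) + (I) + (exp(3*I*pi/4)) + (-1) + (exp(-3*I*pi/4)) + (-I) + (exp(-I*pi/4))] = 0/8 = 0
  <chi_0*chi_1, chi_1> = (1/8)[1*(1)*conj(1) + 1*(exp(I*pi/4))*conj(exp(I*pi/4)) + 1*(I)*conj(I) + 1*(exp(3*I*pi/4))*conj(exp(3*I*pi/4)) + 1*(-1)*conj(-1) + 1*(exp(-3*I*pi/4))*conj(exp(-3*I*pi/4)) + 1*(-I)*conj(-I) + 1*(exp(-I*pi/4))*conj(exp(-I*pi/4))]
      = (1/8)[(1) + (1) + (1) + (1) + (1) + (1) + (1) + (1)] = 8/8 = 1
  <chi_0*chi_1, chi_2> = (1/8)[1*(1)*conj(1) + 1*(exp(I*pi/4))*conj(I) + 1*(I)*conj(-1) + 1*(exp(3*I*pi/4))*conj(-I) + 1*(-1)*conj(1) + 1*(exp(-3*I*pi/4))*conj(I) + 1*(-I)*conj(-1) + 1*(exp(-I*pi/4))*conj(-I)]
      = (1/8)[(1) + (-exp(3*I*pi/4)) + (-I) + (exp(-3*I*pi/4)) + (-1) + (-exp(-I*pi/4)) + (I) + (exp(I*pi/4))] = 0/8 = 0
  <chi_0*chi_1, chi_3> = (1/8)[1*(1)*conj(1) + 1*(exp(I*pi/4))*conj(exp(3*I*pi/4)) + 1*(I)*conj(-I) + 1*(exp(3*I*pi/4))*conj(exp(I*pi/4)) + 1*(-1)*conj(-1) + 1*(exp(-3*I*pi/4))*conj(exp(-I*pi/4)) + 1*(-I)*conj(I) + 1*(exp(-I*pi/4))*conj(exp(-3*I*pi/4))]
      = (1/8)[(1) + (-I) + (-1) + (I) + (1) + (-I) + (-1) + (I)] = 0/8 = 0
  <chi_0*chi_1, chi_4> = (1/8)[1*(1)*conj(1) + 1*(exp(I*pi/4))*conj(-1) + 1*(I)*conj(1) + 1*(exp(3*I*pi/4))*conj(-1) + 1*(-1)*conj(1) + 1*(exp(-3*I*pi/4))*conj(-1) + 1*(-I)*conj(1) + 1*(exp(-I*pi/4))*conj(-1)]
      = (1/8)[(1) + (-exp(I*pi/4)) + (I) + (-exp(3*I*pi/4)) + (-1) + (-exp(-3*I*pi/4)) + (-I) + (-exp(-I*pi/4))] = 0/8 = 0
  <chi_0*chi_1, chi_5> = (1/8)[1*(1)*conj(1) + 1*(exp(I*pi/4))*conj(exp(-3*I*pi/4)) + 1*(I)*conj(I) + 1*(exp(3*I*pi/4))*conj(exp(-I*pi/4)) + 1*(-1)*conj(-1) + 1*(exp(-3*I*pi/4))*conj(exp(I*pi/4)) + 1*(-I)*conj(-I) + 1*(exp(-I*pi/4))*conj(exp(3*I*pi/4))]
      = (1/8)[(1) + (-1) + (1) + (-1) + (1) + (-1) + (1) + (-1)] = 0/8 = 0
  <chi_0*chi_1, chi_6> = (1/8)[1*(1)*conj(1) + 1*(exp(I*pi/4))*conj(-I) + 1*(I)*conj(-1) + 1*(exp(3*I*pi/4))*conj(I) + 1*(-1)*conj(1) + 1*(exp(-3*I*pi/4))*conj(-I) + 1*(-I)*conj(-1) + 1*(exp(-I*pi/4))*conj(I)]
      = (1/8)[(1) + (exp(3*I*pi/4)) + (-I) + (-exp(-3*I*pi/4)) + (-1) + (exp(-I*pi/4)) + (I) + (-exp(I*pi/4))] = 0/8 = 0
  <chi_0*chi_1, chi_7> = (1/8)[1*(1)*conj(1) + 1*(exp(I*pi/4))*conj(exp(-I*pi/4)) + 1*(I)*conj(-I) + 1*(exp(3*I*pi/4))*conj(exp(-3*I*pi/4)) + 1*(-1)*conj(-1) + 1*(exp(-3*I*pi/4))*conj(exp(3*I*pi/4)) + 1*(-I)*conj(I) + 1*(exp(-I*pi/4))*conj(exp(I*pi/4))]
      = (1/8)[(1) + (I) + (-1) + (-I) + (1) + (I) + (-1) + (-I)] = 0/8 = 0
(Exp terms are combined using exp(i*s)*conj(exp(i*t)) = exp(i*(s-t)), and sums of them are collapsed using the identity that for every m > 1 the m distinct m-th roots of unity sum to 0, e.g. 1 + exp(2*I*pi/3) + exp(-2*I*pi/3) = 0.)
Hence the multiplicities are chi_1: 1. Dimension check: dim(chi_0)*dim(chi_1) = 1*1 = 1 and sum (mult * dim) = 1*1 = 1.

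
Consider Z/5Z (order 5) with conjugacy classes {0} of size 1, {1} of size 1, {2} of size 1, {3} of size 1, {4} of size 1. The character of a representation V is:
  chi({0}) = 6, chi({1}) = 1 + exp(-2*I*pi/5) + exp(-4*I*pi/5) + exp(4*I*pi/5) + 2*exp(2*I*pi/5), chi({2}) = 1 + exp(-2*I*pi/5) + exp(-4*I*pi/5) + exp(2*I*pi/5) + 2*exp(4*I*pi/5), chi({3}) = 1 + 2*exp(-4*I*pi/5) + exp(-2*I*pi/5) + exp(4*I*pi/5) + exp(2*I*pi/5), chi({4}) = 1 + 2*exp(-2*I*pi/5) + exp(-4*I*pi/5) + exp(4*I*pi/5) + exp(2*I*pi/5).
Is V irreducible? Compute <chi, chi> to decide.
Not irreducible (reducible): <chi, chi> = 8 > 1.

Working: <chi, chi> = (1/|G|) sum_C |C| * |chi(C)|^2 = (1/5)[1*|6|^2 + 1*|1 + exp(-2*I*pi/5) + exp(-4*I*pi/5) + exp(4*I*pi/5) + 2*exp(2*I*pi/5)|^2 + 1*|1 + exp(-2*I*pi/5) + exp(-4*I*pi/5) + exp(2*I*pi/5) + 2*exp(4*I*pi/5)|^2 + 1*|1 + 2*exp(-4*I*pi/5) + exp(-2*I*pi/5) + exp(4*I*pi/5) + exp(2*I*pi/5)|^2 + 1*|1 + 2*exp(-2*I*pi/5) + exp(-4*I*pi/5) + exp(4*I*pi/5) + exp(2*I*pi/5)|^2]
  = (1/5)[(36) + (1) + (1) + (1) + (1)] = 40/5 = 8.
(Exp terms are combined using exp(i*s)*conj(exp(i*t)) = exp(i*(s-t)), and sums of them are collapsed using the identity that for every m > 1 the m distinct m-th roots of unity sum to 0, e.g. 1 + exp(2*I*pi/3) + exp(-2*I*pi/3) = 0.)
A character is irreducible iff <chi, chi> = 1, so this representation is reducible.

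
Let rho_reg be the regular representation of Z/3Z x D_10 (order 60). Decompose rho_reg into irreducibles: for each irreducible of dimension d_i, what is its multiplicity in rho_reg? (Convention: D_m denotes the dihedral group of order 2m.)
Each irreducible V_i of dimension d_i appears with multiplicity d_i, i.e. rho_reg = (direct sum over all irreducibles V_i) d_i V_i. The irreducible dimensions for Z/3Z x D_10 are 1, 1, 1, 1, 1, 1, 1, 1, 1, 1, 1, 1, 2, 2, 2, 2, 2, 2, 2, 2, 2, 2, 2, 2: 12 irreducibles of dimension 1, each with multiplicity 1; 12 irreducibles of dimension 2, each with multiplicity 2. Total dimension 12*1*1 + 12*2*2 = 60 = |G|.

General theorem: in the regular representation of a finite group G, each irreducible appears with multiplicity equal to its dimension. Check: dim(rho_reg) = sum d_i^2 = 1 + 1 + 1 + 1 + 1 + 1 + 1 + 1 + 1 + 1 + 1 + 1 + 4 + 4 + 4 + 4 + 4 + 4 + 4 + 4 + 4 + 4 + 4 + 4 = 60 = |G|.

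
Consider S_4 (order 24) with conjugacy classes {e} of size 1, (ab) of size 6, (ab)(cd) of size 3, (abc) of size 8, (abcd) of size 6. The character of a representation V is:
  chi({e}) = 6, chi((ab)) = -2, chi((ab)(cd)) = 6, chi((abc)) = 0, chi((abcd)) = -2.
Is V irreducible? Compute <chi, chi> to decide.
Not irreducible (reducible): <chi, chi> = 8 > 1.

Why: <chi, chi> = (1/|G|) sum_C |C| * |chi(C)|^2 = (1/24)[1*|6|^2 + 6*|-2|^2 + 3*|6|^2 + 8*|0|^2 + 6*|-2|^2]
  = (1/24)[(36) + (24) + (108) + (0) + (24)] = 192/24 = 8.
A character is irreducible iff <chi, chi> = 1, so this representation is reducible.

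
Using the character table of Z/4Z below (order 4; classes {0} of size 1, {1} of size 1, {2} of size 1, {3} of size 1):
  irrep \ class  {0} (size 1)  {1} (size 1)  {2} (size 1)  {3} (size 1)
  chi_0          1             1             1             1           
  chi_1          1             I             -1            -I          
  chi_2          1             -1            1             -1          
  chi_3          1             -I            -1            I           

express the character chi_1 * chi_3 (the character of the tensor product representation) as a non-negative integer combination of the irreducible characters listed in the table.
chi_1 tensor chi_3 = chi_0 (all other irreducibles have multiplicity 0).

Argument: The character of a tensor product is the pointwise product (chi_1 * chi_3)(C) = chi_1(C) * chi_3(C):
  {0}: (1)*(1), {1}: (I)*(-I), {2}: (-1)*(-1), {3}: (-I)*(I)
so (chi_1 * chi_3) takes values
  {0} -> 1, {1} -> 1, {2} -> 1, {3} -> 1.
Now take the inner product of this character with each irreducible chi from the table, <chi_1*chi_3, chi> = (1/4) sum_C |C| (chi_1*chi_3)(C) conj(chi(C)):
  <chi_1*chi_3, chi_0> = (1/4)[1*(1)*conj(1) + 1*(1)*conj(1) + 1*(1)*conj(1) + 1*(1)*conj(1)]
      = (1/4)[(1) + (1) + (1) + (1)] = 4/4 = 1
  <chi_1*chi_3, chi_1> = (1/4)[1*(1)*conj(1) + 1*(1)*conj(I) + 1*(1)*conj(-1) + 1*(1)*conj(-I)]
      = (1/4)[(1) + (-I) + (-1) + (I)] = 0/4 = 0
  <chi_1*chi_3, chi_2> = (1/4)[1*(1)*conj(1) + 1*(1)*conj(-1) + 1*(1)*conj(1) + 1*(1)*conj(-1)]
      = (1/4)[(1) + (-1) + (1) + (-1)] = 0/4 = 0
  <chi_1*chi_3, chi_3> = (1/4)[1*(1)*conj(1) + 1*(1)*conj(-I) + 1*(1)*conj(-1) + 1*(1)*conj(I)]
      = (1/4)[(1) + (I) + (-1) + (-I)] = 0/4 = 0
(Exp terms are combined using exp(i*s)*conj(exp(i*t)) = exp(i*(s-t)), and sums of them are collapsed using the identity that for every m > 1 the m distinct m-th roots of unity sum to 0, e.g. 1 + exp(2*I*pi/3) + exp(-2*I*pi/3) = 0.)
Hence the multiplicities are chi_0: 1. Dimension check: dim(chi_1)*dim(chi_3) = 1*1 = 1 and sum (mult * dim) = 1*1 = 1.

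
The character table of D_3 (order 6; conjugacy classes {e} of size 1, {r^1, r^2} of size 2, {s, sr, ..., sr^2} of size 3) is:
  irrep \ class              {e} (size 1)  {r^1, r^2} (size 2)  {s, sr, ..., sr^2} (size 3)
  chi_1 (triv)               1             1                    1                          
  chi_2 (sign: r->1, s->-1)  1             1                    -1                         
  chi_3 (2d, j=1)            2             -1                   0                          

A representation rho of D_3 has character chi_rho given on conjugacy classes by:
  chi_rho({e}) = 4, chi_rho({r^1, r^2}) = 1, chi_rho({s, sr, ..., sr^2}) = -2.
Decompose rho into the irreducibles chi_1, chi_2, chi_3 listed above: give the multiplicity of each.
Multiplicities: chi_1: 0, chi_2: 2, chi_3: 1.

Working: Use <chi_rho, chi> = (1/|G|) sum_C |C| * chi_rho(C) * conj(chi(C)) with |G| = 6 for each irreducible chi in the table:
  <chi_rho, chi_1> = (1/6)[1*(4)*conj(1) + 2*(1)*conj(1) + 3*(-2)*conj(1)]
      = (1/6)[(4) + (2) + (-6)] = 0/6 = 0
  <chi_rho, chi_2> = (1/6)[1*(4)*conj(1) + 2*(1)*conj(1) + 3*(-2)*conj(-1)]
      = (1/6)[(4) + (2) + (6)] = 12/6 = 2
  <chi_rho, chi_3> = (1/6)[1*(4)*conj(2) + 2*(1)*conj(-1) + 3*(-2)*conj(0)]
      = (1/6)[(8) + (-2) + (0)] = 6/6 = 1
Dimension check: dim(rho) = sum (mult * dim) = 0*1 + 2*1 + 1*2 = 4 = chi_rho(e) = 4.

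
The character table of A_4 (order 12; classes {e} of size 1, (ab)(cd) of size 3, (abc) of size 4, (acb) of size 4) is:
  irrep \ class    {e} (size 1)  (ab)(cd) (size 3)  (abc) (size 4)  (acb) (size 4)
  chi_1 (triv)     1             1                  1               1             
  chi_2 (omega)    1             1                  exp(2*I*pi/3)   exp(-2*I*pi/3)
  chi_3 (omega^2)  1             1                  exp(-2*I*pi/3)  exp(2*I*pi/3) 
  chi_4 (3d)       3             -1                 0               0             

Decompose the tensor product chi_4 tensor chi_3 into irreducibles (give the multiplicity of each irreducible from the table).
chi_4 tensor chi_3 = chi_4 (all other irreducibles have multiplicity 0).

Solution. The character of a tensor product is the pointwise product (chi_4 * chi_3)(C) = chi_4(C) * chi_3(C):
  {e}: (3)*(1), (ab)(cd): (-1)*(1), (abc): (0)*(exp(-2*I*pi/3)), (acb): (0)*(exp(2*I*pi/3))
so (chi_4 * chi_3) takes values
  {e} -> 3, (ab)(cd) -> -1, (abc) -> 0, (acb) -> 0.
Now take the inner product of this character with each irreducible chi from the table, <chi_4*chi_3, chi> = (1/12) sum_C |C| (chi_4*chi_3)(C) conj(chi(C)):
  <chi_4*chi_3, chi_1> = (1/12)[1*(3)*conj(1) + 3*(-1)*conj(1) + 4*(0)*conj(1) + 4*(0)*conj(1)]
      = (1/12)[(3) + (-3) + (0) + (0)] = 0/12 = 0
  <chi_4*chi_3, chi_2> = (1/12)[1*(3)*conj(1) + 3*(-1)*conj(1) + 4*(0)*conj(exp(2*I*pi/3)) + 4*(0)*conj(exp(-2*I*pi/3))]
      = (1/12)[(3) + (-3) + (0) + (0)] = 0/12 = 0
  <chi_4*chi_3, chi_3> = (1/12)[1*(3)*conj(1) + 3*(-1)*conj(1) + 4*(0)*conj(exp(-2*I*pi/3)) + 4*(0)*conj(exp(2*I*pi/3))]
      = (1/12)[(3) + (-3) + (0) + (0)] = 0/12 = 0
  <chi_4*chi_3, chi_4> = (1/12)[1*(3)*conj(3) + 3*(-1)*conj(-1) + 4*(0)*conj(0) + 4*(0)*conj(0)]
      = (1/12)[(9) + (3) + (0) + (0)] = 12/12 = 1
(Exp terms are combined using exp(i*s)*conj(exp(i*t)) = exp(i*(s-t)), and sums of them are collapsed using the identity that for every m > 1 the m distinct m-th roots of unity sum to 0, e.g. 1 + exp(2*I*pi/3) + exp(-2*I*pi/3) = 0.)
Hence the multiplicities are chi_4: 1. Dimension check: dim(chi_4)*dim(chi_3) = 3*1 = 3 and sum (mult * dim) = 1*3 = 3.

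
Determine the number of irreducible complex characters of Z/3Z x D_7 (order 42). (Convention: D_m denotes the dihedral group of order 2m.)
15

Why: The number of irreducible complex representations of a finite group equals its number of conjugacy classes. For a direct product, #classes(G x H) = #classes(G) * #classes(H). Z/3Z has 3 classes (abelian), D_7 has 5 classes, so 3 * 5 = 15, so Z/3Z x D_7 (order 42) has exactly 15 irreducible complex representations.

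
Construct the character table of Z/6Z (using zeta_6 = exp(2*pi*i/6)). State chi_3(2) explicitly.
Character table of Z/6Z (irreps indexed chi_0,...,chi_5 with chi_k(m) = zeta_6^(k*m), zeta_6 = exp(2*pi*i/6)):
  irrep \ class  {0} (size 1)  {1} (size 1)    {2} (size 1)    {3} (size 1)  {4} (size 1)    {5} (size 1)  
  chi_0          1             1               1               1             1               1             
  chi_1          1             exp(I*pi/3)     exp(2*I*pi/3)   -1            exp(-2*I*pi/3)  exp(-I*pi/3)  
  chi_2          1             exp(2*I*pi/3)   exp(-2*I*pi/3)  1             exp(2*I*pi/3)   exp(-2*I*pi/3)
  chi_3          1             -1              1               -1            1               -1            
  chi_4          1             exp(-2*I*pi/3)  exp(2*I*pi/3)   1             exp(-2*I*pi/3)  exp(2*I*pi/3) 
  chi_5          1             exp(-I*pi/3)    exp(-2*I*pi/3)  -1            exp(2*I*pi/3)   exp(I*pi/3)   

Spot check: chi_3(2) = zeta_6^(3*2) = zeta_6^6 = 1.

Details: Z/6Z is abelian, so all 6 irreducible complex representations are 1-dimensional. They are given by chi_k(m) = zeta_6^(k*m) for k = 0,...,5. Row orthogonality: sum_m chi_k(m) conj(chi_l(m)) = 6 * [k = l].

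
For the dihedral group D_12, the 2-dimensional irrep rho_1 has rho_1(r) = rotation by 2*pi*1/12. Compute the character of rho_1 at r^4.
chi_{rho_1}(r^4) = 2*cos(2*pi*1*4/12) = -1

Derivation: rho_1(r^4) is rotation by angle 2*pi*1*4/12, whose trace is 2*cos(2*pi*1*4/12) = -1.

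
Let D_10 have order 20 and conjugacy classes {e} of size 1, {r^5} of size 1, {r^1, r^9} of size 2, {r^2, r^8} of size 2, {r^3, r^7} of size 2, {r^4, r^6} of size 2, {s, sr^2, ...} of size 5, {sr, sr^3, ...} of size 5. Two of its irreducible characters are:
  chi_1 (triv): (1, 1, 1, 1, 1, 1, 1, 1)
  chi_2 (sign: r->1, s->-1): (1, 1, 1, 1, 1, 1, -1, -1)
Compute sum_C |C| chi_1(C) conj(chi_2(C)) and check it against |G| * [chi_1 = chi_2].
Sum = 0; so <chi_1, chi_2> = 0 (distinct irreducibles are orthogonal).

Proof sketch: Compute term by term over conjugacy classes (|C| * chi_1(C) * conj(chi_2(C))):
  1*(1)*conj(1) + 1*(1)*conj(1) + 2*(1)*conj(1) + 2*(1)*conj(1) + 2*(1)*conj(1) + 2*(1)*conj(1) + 5*(1)*conj(-1) + 5*(1)*conj(-1)
  = (1) + (1) + (2) + (2) + (2) + (2) + (-5) + (-5)
  = 0.
Dividing by |G| = 20 gives 0/20 = 0, matching the row-orthogonality relation <chi_1, chi_2> = [chi_1 = chi_2].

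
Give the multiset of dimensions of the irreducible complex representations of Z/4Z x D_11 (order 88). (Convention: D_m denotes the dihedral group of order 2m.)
Dimensions: 1, 1, 1, 1, 1, 1, 1, 1, 2, 2, 2, 2, 2, 2, 2, 2, 2, 2, 2, 2, 2, 2, 2, 2, 2, 2, 2, 2

Why: There are 28 irreducibles (= number of conjugacy classes). Their dimensions d_i satisfy sum d_i^2 = |G| = 88: 1 + 1 + 1 + 1 + 1 + 1 + 1 + 1 + 4 + 4 + 4 + 4 + 4 + 4 + 4 + 4 + 4 + 4 + 4 + 4 + 4 + 4 + 4 + 4 + 4 + 4 + 4 + 4 = 88. (For the product with Z/4Z: each of the 4 1-dim characters of Z/4Z tensors with each irrep of D_11, giving 4 copies of each D_11-dimension.)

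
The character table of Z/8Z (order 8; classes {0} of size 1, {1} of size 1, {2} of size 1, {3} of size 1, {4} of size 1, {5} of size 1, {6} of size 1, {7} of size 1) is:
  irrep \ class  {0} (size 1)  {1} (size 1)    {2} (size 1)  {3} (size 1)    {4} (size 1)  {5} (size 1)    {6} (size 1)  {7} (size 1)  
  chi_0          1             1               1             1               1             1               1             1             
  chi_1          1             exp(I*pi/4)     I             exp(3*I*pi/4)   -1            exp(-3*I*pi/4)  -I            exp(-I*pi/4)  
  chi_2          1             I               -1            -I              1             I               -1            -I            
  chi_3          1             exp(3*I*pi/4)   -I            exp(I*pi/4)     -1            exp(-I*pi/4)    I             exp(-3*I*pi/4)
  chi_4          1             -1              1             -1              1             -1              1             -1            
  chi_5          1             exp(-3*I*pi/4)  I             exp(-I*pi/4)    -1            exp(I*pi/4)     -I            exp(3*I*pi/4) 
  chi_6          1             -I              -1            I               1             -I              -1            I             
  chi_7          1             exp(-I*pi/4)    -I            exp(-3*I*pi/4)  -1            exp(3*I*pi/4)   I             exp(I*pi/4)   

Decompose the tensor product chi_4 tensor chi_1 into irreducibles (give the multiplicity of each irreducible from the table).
chi_4 tensor chi_1 = chi_5 (all other irreducibles have multiplicity 0).

Justification: The character of a tensor product is the pointwise product (chi_4 * chi_1)(C) = chi_4(C) * chi_1(C):
  {0}: (1)*(1), {1}: (-1)*(exp(I*pi/4)), {2}: (1)*(I), {3}: (-1)*(exp(3*I*pi/4)), {4}: (1)*(-1), {5}: (-1)*(exp(-3*I*pi/4)), {6}: (1)*(-I), {7}: (-1)*(exp(-I*pi/4))
so (chi_4 * chi_1) takes values
  {0} -> 1, {1} -> -exp(I*pi/4), {2} -> I, {3} -> -exp(3*I*pi/4), {4} -> -1, {5} -> -exp(-3*I*pi/4), {6} -> -I, {7} -> -exp(-I*pi/4).
Now take the inner product of this character with each irreducible chi from the table, <chi_4*chi_1, chi> = (1/8) sum_C |C| (chi_4*chi_1)(C) conj(chi(C)):
  <chi_4*chi_1, chi_0> = (1/8)[1*(1)*conj(1) + 1*(-exp(I*pi/4))*conj(1) + 1*(I)*conj(1) + 1*(-exp(3*I*pi/4))*conj(1) + 1*(-1)*conj(1) + 1*(-exp(-3*I*pi/4))*conj(1) + 1*(-I)*conj(1) + 1*(-exp(-I*pi/4))*conj(1)]
      = (1/8)[(1) + (-exp(I*pi/4)) + (I) + (-exp(3*I*pi/4)) + (-1) + (-exp(-3*I*pi/4)) + (-I) + (-exp(-I*pi/4))] = 0/8 = 0
  <chi_4*chi_1, chi_1> = (1/8)[1*(1)*conj(1) + 1*(-exp(I*pi/4))*conj(exp(I*pi/4)) + 1*(I)*conj(I) + 1*(-exp(3*I*pi/4))*conj(exp(3*I*pi/4)) + 1*(-1)*conj(-1) + 1*(-exp(-3*I*pi/4))*conj(exp(-3*I*pi/4)) + 1*(-I)*conj(-I) + 1*(-exp(-I*pi/4))*conj(exp(-I*pi/4))]
      = (1/8)[(1) + (-1) + (1) + (-1) + (1) + (-1) + (1) + (-1)] = 0/8 = 0
  <chi_4*chi_1, chi_2> = (1/8)[1*(1)*conj(1) + 1*(-exp(I*pi/4))*conj(I) + 1*(I)*conj(-1) + 1*(-exp(3*I*pi/4))*conj(-I) + 1*(-1)*conj(1) + 1*(-exp(-3*I*pi/4))*conj(I) + 1*(-I)*conj(-1) + 1*(-exp(-I*pi/4))*conj(-I)]
      = (1/8)[(1) + (exp(3*I*pi/4)) + (-I) + (-exp(-3*I*pi/4)) + (-1) + (exp(-I*pi/4)) + (I) + (-exp(I*pi/4))] = 0/8 = 0
  <chi_4*chi_1, chi_3> = (1/8)[1*(1)*conj(1) + 1*(-exp(I*pi/4))*conj(exp(3*I*pi/4)) + 1*(I)*conj(-I) + 1*(-exp(3*I*pi/4))*conj(exp(I*pi/4)) + 1*(-1)*conj(-1) + 1*(-exp(-3*I*pi/4))*conj(exp(-I*pi/4)) + 1*(-I)*conj(I) + 1*(-exp(-I*pi/4))*conj(exp(-3*I*pi/4))]
      = (1/8)[(1) + (I) + (-1) + (-I) + (1) + (I) + (-1) + (-I)] = 0/8 = 0
  <chi_4*chi_1, chi_4> = (1/8)[1*(1)*conj(1) + 1*(-exp(I*pi/4))*conj(-1) + 1*(I)*conj(1) + 1*(-exp(3*I*pi/4))*conj(-1) + 1*(-1)*conj(1) + 1*(-exp(-3*I*pi/4))*conj(-1) + 1*(-I)*conj(1) + 1*(-exp(-I*pi/4))*conj(-1)]
      = (1/8)[(1) + (exp(I*pi/4)) + (I) + (exp(3*I*pi/4)) + (-1) + (exp(-3*I*pi/4)) + (-I) + (exp(-I*pi/4))] = 0/8 = 0
  <chi_4*chi_1, chi_5> = (1/8)[1*(1)*conj(1) + 1*(-exp(I*pi/4))*conj(exp(-3*I*pi/4)) + 1*(I)*conj(I) + 1*(-exp(3*I*pi/4))*conj(exp(-I*pi/4)) + 1*(-1)*conj(-1) + 1*(-exp(-3*I*pi/4))*conj(exp(I*pi/4)) + 1*(-I)*conj(-I) + 1*(-exp(-I*pi/4))*conj(exp(3*I*pi/4))]
      = (1/8)[(1) + (1) + (1) + (1) + (1) + (1) + (1) + (1)] = 8/8 = 1
  <chi_4*chi_1, chi_6> = (1/8)[1*(1)*conj(1) + 1*(-exp(I*pi/4))*conj(-I) + 1*(I)*conj(-1) + 1*(-exp(3*I*pi/4))*conj(I) + 1*(-1)*conj(1) + 1*(-exp(-3*I*pi/4))*conj(-I) + 1*(-I)*conj(-1) + 1*(-exp(-I*pi/4))*conj(I)]
      = (1/8)[(1) + (-exp(3*I*pi/4)) + (-I) + (exp(-3*I*pi/4)) + (-1) + (-exp(-I*pi/4)) + (I) + (exp(I*pi/4))] = 0/8 = 0
  <chi_4*chi_1, chi_7> = (1/8)[1*(1)*conj(1) + 1*(-exp(I*pi/4))*conj(exp(-I*pi/4)) + 1*(I)*conj(-I) + 1*(-exp(3*I*pi/4))*conj(exp(-3*I*pi/4)) + 1*(-1)*conj(-1) + 1*(-exp(-3*I*pi/4))*conj(exp(3*I*pi/4)) + 1*(-I)*conj(I) + 1*(-exp(-I*pi/4))*conj(exp(I*pi/4))]
      = (1/8)[(1) + (-I) + (-1) + (I) + (1) + (-I) + (-1) + (I)] = 0/8 = 0
(Exp terms are combined using exp(i*s)*conj(exp(i*t)) = exp(i*(s-t)), and sums of them are collapsed using the identity that for every m > 1 the m distinct m-th roots of unity sum to 0, e.g. 1 + exp(2*I*pi/3) + exp(-2*I*pi/3) = 0.)
Hence the multiplicities are chi_5: 1. Dimension check: dim(chi_4)*dim(chi_1) = 1*1 = 1 and sum (mult * dim) = 1*1 = 1.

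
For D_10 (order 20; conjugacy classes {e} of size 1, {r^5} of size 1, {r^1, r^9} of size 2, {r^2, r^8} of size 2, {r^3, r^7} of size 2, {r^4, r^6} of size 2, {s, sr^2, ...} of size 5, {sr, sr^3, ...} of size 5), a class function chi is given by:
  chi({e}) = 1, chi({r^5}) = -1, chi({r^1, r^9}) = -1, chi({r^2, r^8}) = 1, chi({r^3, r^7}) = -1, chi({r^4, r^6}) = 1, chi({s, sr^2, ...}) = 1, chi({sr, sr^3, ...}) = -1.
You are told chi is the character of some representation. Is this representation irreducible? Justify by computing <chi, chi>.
Irreducible: <chi, chi> = 1.

Justification: <chi, chi> = (1/|G|) sum_C |C| * |chi(C)|^2 = (1/20)[1*|1|^2 + 1*|-1|^2 + 2*|-1|^2 + 2*|1|^2 + 2*|-1|^2 + 2*|1|^2 + 5*|1|^2 + 5*|-1|^2]
  = (1/20)[(1) + (1) + (2) + (2) + (2) + (2) + (5) + (5)] = 20/20 = 1.
A character is irreducible iff <chi, chi> = 1, so this representation is irreducible.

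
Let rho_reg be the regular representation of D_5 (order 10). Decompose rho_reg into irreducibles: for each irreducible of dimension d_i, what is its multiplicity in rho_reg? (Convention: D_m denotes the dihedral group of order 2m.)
Each irreducible V_i of dimension d_i appears with multiplicity d_i, i.e. rho_reg = (direct sum over all irreducibles V_i) d_i V_i. The irreducible dimensions for D_5 are 1, 1, 2, 2: 2 irreducibles of dimension 1, each with multiplicity 1; 2 irreducibles of dimension 2, each with multiplicity 2. Total dimension 2*1*1 + 2*2*2 = 10 = |G|.

Derivation: General theorem: in the regular representation of a finite group G, each irreducible appears with multiplicity equal to its dimension. Check: dim(rho_reg) = sum d_i^2 = 1 + 1 + 4 + 4 = 10 = |G|.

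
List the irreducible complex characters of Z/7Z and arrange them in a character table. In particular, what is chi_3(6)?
Character table of Z/7Z (irreps indexed chi_0,...,chi_6 with chi_k(m) = zeta_7^(k*m), zeta_7 = exp(2*pi*i/7)):
  irrep \ class  {0} (size 1)  {1} (size 1)    {2} (size 1)    {3} (size 1)    {4} (size 1)    {5} (size 1)    {6} (size 1)  
  chi_0          1             1               1               1               1               1               1             
  chi_1          1             exp(2*I*pi/7)   exp(4*I*pi/7)   exp(6*I*pi/7)   exp(-6*I*pi/7)  exp(-4*I*pi/7)  exp(-2*I*pi/7)
  chi_2          1             exp(4*I*pi/7)   exp(-6*I*pi/7)  exp(-2*I*pi/7)  exp(2*I*pi/7)   exp(6*I*pi/7)   exp(-4*I*pi/7)
  chi_3          1             exp(6*I*pi/7)   exp(-2*I*pi/7)  exp(4*I*pi/7)   exp(-4*I*pi/7)  exp(2*I*pi/7)   exp(-6*I*pi/7)
  chi_4          1             exp(-6*I*pi/7)  exp(2*I*pi/7)   exp(-4*I*pi/7)  exp(4*I*pi/7)   exp(-2*I*pi/7)  exp(6*I*pi/7) 
  chi_5          1             exp(-4*I*pi/7)  exp(6*I*pi/7)   exp(2*I*pi/7)   exp(-2*I*pi/7)  exp(-6*I*pi/7)  exp(4*I*pi/7) 
  chi_6          1             exp(-2*I*pi/7)  exp(-4*I*pi/7)  exp(-6*I*pi/7)  exp(6*I*pi/7)   exp(4*I*pi/7)   exp(2*I*pi/7) 

Spot check: chi_3(6) = zeta_7^(3*6) = zeta_7^18 = exp(-6*I*pi/7).

Argument: Z/7Z is abelian, so all 7 irreducible complex representations are 1-dimensional. They are given by chi_k(m) = zeta_7^(k*m) for k = 0,...,6. Row orthogonality: sum_m chi_k(m) conj(chi_l(m)) = 7 * [k = l].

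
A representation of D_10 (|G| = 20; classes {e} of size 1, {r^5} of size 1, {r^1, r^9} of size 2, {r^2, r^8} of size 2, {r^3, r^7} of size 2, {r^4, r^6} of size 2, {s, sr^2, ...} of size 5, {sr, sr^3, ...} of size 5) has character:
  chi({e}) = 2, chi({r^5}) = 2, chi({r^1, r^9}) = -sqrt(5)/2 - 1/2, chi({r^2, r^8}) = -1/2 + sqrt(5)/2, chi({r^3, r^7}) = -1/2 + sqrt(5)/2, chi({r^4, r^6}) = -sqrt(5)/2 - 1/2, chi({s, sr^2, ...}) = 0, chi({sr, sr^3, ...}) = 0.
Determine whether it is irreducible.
Irreducible: <chi, chi> = 1.

Justification: <chi, chi> = (1/|G|) sum_C |C| * |chi(C)|^2 = (1/20)[1*|2|^2 + 1*|2|^2 + 2*|-sqrt(5)/2 - 1/2|^2 + 2*|-1/2 + sqrt(5)/2|^2 + 2*|-1/2 + sqrt(5)/2|^2 + 2*|-sqrt(5)/2 - 1/2|^2 + 5*|0|^2 + 5*|0|^2]
  = (1/20)[(4) + (4) + (sqrt(5) + 3) + (3 - sqrt(5)) + (3 - sqrt(5)) + (sqrt(5) + 3) + (0) + (0)] = 20/20 = 1.
A character is irreducible iff <chi, chi> = 1, so this representation is irreducible.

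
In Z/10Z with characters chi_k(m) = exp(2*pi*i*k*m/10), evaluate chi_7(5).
chi_7(5) = zeta_10^35 = -1

Justification: chi_7(5) = zeta_10^(7*5) = zeta_10^35. Since zeta_10^10 = 1, this equals zeta_10^5 = exp(2*pi*i*5/10) = -1.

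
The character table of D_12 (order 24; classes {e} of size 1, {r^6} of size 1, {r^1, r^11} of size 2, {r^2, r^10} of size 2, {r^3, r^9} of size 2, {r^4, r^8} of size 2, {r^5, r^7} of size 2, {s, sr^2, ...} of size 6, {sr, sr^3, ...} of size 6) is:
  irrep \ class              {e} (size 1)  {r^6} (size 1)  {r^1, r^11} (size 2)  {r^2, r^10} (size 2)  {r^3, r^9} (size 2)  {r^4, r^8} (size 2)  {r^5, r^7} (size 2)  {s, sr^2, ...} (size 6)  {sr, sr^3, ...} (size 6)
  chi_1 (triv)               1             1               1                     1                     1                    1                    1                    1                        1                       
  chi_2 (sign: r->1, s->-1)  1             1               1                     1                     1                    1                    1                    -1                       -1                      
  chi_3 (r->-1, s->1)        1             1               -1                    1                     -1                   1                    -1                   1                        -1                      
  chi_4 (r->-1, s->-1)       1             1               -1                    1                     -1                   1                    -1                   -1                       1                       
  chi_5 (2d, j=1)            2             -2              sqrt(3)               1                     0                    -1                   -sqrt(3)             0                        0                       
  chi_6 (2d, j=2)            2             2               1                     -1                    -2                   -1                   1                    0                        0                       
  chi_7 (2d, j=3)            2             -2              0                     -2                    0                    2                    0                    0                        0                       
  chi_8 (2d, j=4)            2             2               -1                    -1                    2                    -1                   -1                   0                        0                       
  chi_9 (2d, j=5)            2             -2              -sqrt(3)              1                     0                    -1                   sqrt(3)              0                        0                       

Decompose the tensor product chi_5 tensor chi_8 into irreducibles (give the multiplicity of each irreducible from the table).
chi_5 tensor chi_8 = chi_7 + chi_9 (all other irreducibles have multiplicity 0).

Derivation: The character of a tensor product is the pointwise product (chi_5 * chi_8)(C) = chi_5(C) * chi_8(C):
  {e}: (2)*(2), {r^6}: (-2)*(2), {r^1, r^11}: (sqrt(3))*(-1), {r^2, r^10}: (1)*(-1), {r^3, r^9}: (0)*(2), {r^4, r^8}: (-1)*(-1), {r^5, r^7}: (-sqrt(3))*(-1), {s, sr^2, ...}: (0)*(0), {sr, sr^3, ...}: (0)*(0)
so (chi_5 * chi_8) takes values
  {e} -> 4, {r^6} -> -4, {r^1, r^11} -> -sqrt(3), {r^2, r^10} -> -1, {r^3, r^9} -> 0, {r^4, r^8} -> 1, {r^5, r^7} -> sqrt(3), {s, sr^2, ...} -> 0, {sr, sr^3, ...} -> 0.
Now take the inner product of this character with each irreducible chi from the table, <chi_5*chi_8, chi> = (1/24) sum_C |C| (chi_5*chi_8)(C) conj(chi(C)):
  <chi_5*chi_8, chi_1> = (1/24)[1*(4)*conj(1) + 1*(-4)*conj(1) + 2*(-sqrt(3))*conj(1) + 2*(-1)*conj(1) + 2*(0)*conj(1) + 2*(1)*conj(1) + 2*(sqrt(3))*conj(1) + 6*(0)*conj(1) + 6*(0)*conj(1)]
      = (1/24)[(4) + (-4) + (-2*sqrt(3)) + (-2) + (0) + (2) + (2*sqrt(3)) + (0) + (0)] = 0/24 = 0
  <chi_5*chi_8, chi_2> = (1/24)[1*(4)*conj(1) + 1*(-4)*conj(1) + 2*(-sqrt(3))*conj(1) + 2*(-1)*conj(1) + 2*(0)*conj(1) + 2*(1)*conj(1) + 2*(sqrt(3))*conj(1) + 6*(0)*conj(-1) + 6*(0)*conj(-1)]
      = (1/24)[(4) + (-4) + (-2*sqrt(3)) + (-2) + (0) + (2) + (2*sqrt(3)) + (0) + (0)] = 0/24 = 0
  <chi_5*chi_8, chi_3> = (1/24)[1*(4)*conj(1) + 1*(-4)*conj(1) + 2*(-sqrt(3))*conj(-1) + 2*(-1)*conj(1) + 2*(0)*conj(-1) + 2*(1)*conj(1) + 2*(sqrt(3))*conj(-1) + 6*(0)*conj(1) + 6*(0)*conj(-1)]
      = (1/24)[(4) + (-4) + (2*sqrt(3)) + (-2) + (0) + (2) + (-2*sqrt(3)) + (0) + (0)] = 0/24 = 0
  <chi_5*chi_8, chi_4> = (1/24)[1*(4)*conj(1) + 1*(-4)*conj(1) + 2*(-sqrt(3))*conj(-1) + 2*(-1)*conj(1) + 2*(0)*conj(-1) + 2*(1)*conj(1) + 2*(sqrt(3))*conj(-1) + 6*(0)*conj(-1) + 6*(0)*conj(1)]
      = (1/24)[(4) + (-4) + (2*sqrt(3)) + (-2) + (0) + (2) + (-2*sqrt(3)) + (0) + (0)] = 0/24 = 0
  <chi_5*chi_8, chi_5> = (1/24)[1*(4)*conj(2) + 1*(-4)*conj(-2) + 2*(-sqrt(3))*conj(sqrt(3)) + 2*(-1)*conj(1) + 2*(0)*conj(0) + 2*(1)*conj(-1) + 2*(sqrt(3))*conj(-sqrt(3)) + 6*(0)*conj(0) + 6*(0)*conj(0)]
      = (1/24)[(8) + (8) + (-6) + (-2) + (0) + (-2) + (-6) + (0) + (0)] = 0/24 = 0
  <chi_5*chi_8, chi_6> = (1/24)[1*(4)*conj(2) + 1*(-4)*conj(2) + 2*(-sqrt(3))*conj(1) + 2*(-1)*conj(-1) + 2*(0)*conj(-2) + 2*(1)*conj(-1) + 2*(sqrt(3))*conj(1) + 6*(0)*conj(0) + 6*(0)*conj(0)]
      = (1/24)[(8) + (-8) + (-2*sqrt(3)) + (2) + (0) + (-2) + (2*sqrt(3)) + (0) + (0)] = 0/24 = 0
  <chi_5*chi_8, chi_7> = (1/24)[1*(4)*conj(2) + 1*(-4)*conj(-2) + 2*(-sqrt(3))*conj(0) + 2*(-1)*conj(-2) + 2*(0)*conj(0) + 2*(1)*conj(2) + 2*(sqrt(3))*conj(0) + 6*(0)*conj(0) + 6*(0)*conj(0)]
      = (1/24)[(8) + (8) + (0) + (4) + (0) + (4) + (0) + (0) + (0)] = 24/24 = 1
  <chi_5*chi_8, chi_8> = (1/24)[1*(4)*conj(2) + 1*(-4)*conj(2) + 2*(-sqrt(3))*conj(-1) + 2*(-1)*conj(-1) + 2*(0)*conj(2) + 2*(1)*conj(-1) + 2*(sqrt(3))*conj(-1) + 6*(0)*conj(0) + 6*(0)*conj(0)]
      = (1/24)[(8) + (-8) + (2*sqrt(3)) + (2) + (0) + (-2) + (-2*sqrt(3)) + (0) + (0)] = 0/24 = 0
  <chi_5*chi_8, chi_9> = (1/24)[1*(4)*conj(2) + 1*(-4)*conj(-2) + 2*(-sqrt(3))*conj(-sqrt(3)) + 2*(-1)*conj(1) + 2*(0)*conj(0) + 2*(1)*conj(-1) + 2*(sqrt(3))*conj(sqrt(3)) + 6*(0)*conj(0) + 6*(0)*conj(0)]
      = (1/24)[(8) + (8) + (6) + (-2) + (0) + (-2) + (6) + (0) + (0)] = 24/24 = 1
Hence the multiplicities are chi_7: 1, chi_9: 1. Dimension check: dim(chi_5)*dim(chi_8) = 2*2 = 4 and sum (mult * dim) = 1*2 + 1*2 = 4.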